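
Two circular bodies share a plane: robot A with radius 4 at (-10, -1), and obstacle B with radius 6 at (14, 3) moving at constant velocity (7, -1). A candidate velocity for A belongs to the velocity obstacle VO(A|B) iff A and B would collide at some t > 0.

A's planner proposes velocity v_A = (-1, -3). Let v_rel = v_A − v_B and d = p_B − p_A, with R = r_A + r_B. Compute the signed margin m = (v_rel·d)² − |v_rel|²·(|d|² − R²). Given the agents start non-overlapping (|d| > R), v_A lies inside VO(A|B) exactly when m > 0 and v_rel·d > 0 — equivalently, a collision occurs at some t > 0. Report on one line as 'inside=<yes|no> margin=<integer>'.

d = (24, 4),  |d|² = 592;  R = 4+6 = 10,  c = 592−10² = 492
v_rel = (-8, -2),  |v_rel|² = 68;  v_rel·d = (-8)·(24) + (-2)·(4) = -200
68·t² + 400·t + 492 = 0  ⇒  m = (-200)² − 68·492 = 6544
m = 6544 > 0,  v_rel·d = -200 < 0  ⇒  outside

inside=no margin=6544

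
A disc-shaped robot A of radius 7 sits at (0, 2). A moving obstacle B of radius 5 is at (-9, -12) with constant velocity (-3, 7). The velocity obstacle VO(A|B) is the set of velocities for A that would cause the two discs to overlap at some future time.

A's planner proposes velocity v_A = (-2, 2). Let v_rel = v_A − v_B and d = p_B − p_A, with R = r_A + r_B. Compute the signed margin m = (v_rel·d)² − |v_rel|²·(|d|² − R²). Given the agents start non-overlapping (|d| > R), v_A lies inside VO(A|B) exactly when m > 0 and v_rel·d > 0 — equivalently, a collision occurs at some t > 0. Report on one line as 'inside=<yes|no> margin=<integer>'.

d = (-9, -14),  |d|² = 277;  R = 7+5 = 12,  c = 277−12² = 133
v_rel = (1, -5),  |v_rel|² = 26;  v_rel·d = (1)·(-9) + (-5)·(-14) = 61
26·t² − 122·t + 133 = 0  ⇒  m = 61² − 26·133 = 263
m = 263 > 0,  v_rel·d = 61 > 0  ⇒  inside

inside=yes margin=263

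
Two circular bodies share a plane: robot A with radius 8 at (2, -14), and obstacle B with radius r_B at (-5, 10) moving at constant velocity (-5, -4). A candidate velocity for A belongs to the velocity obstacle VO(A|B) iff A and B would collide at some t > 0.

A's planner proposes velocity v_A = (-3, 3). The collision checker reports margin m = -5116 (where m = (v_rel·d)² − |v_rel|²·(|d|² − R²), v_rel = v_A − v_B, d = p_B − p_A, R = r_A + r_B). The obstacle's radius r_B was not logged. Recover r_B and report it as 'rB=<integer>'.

m = -5116
d = (-7, 24);  v_rel = (2, 7),  |v_rel|² = 53
v_rel×d = (2)·(24) − (7)·(-7) = 97
since m = R²·53 − 97²:  R² = (9409 + -5116) / 53 = 81
R = √81 = 9  ⇒  r_B = 9 − 8 = 1

rB=1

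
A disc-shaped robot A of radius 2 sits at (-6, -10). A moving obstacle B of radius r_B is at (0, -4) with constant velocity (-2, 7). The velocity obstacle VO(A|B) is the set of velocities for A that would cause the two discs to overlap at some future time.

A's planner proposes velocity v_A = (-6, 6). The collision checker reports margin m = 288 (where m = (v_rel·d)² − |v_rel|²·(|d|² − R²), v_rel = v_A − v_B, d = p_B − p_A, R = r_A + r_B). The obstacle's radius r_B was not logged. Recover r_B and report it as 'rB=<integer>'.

m = 288
d = (6, 6);  v_rel = (-4, -1),  |v_rel|² = 17
v_rel×d = (-4)·(6) − (-1)·(6) = -18
since m = R²·17 − (-18)²:  R² = (324 + 288) / 17 = 36
R = √36 = 6  ⇒  r_B = 6 − 2 = 4

rB=4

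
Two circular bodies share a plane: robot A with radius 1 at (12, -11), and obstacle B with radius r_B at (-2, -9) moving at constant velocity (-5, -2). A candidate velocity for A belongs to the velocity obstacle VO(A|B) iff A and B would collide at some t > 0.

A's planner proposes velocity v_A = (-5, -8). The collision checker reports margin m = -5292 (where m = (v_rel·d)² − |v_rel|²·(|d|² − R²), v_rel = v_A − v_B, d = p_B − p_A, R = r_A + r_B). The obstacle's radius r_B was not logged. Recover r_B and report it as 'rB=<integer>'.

m = -5292
d = (-14, 2);  v_rel = (0, -6),  |v_rel|² = 36
v_rel×d = (0)·(2) − (-6)·(-14) = -84
since m = R²·36 − (-84)²:  R² = (7056 + -5292) / 36 = 49
R = √49 = 7  ⇒  r_B = 7 − 1 = 6

rB=6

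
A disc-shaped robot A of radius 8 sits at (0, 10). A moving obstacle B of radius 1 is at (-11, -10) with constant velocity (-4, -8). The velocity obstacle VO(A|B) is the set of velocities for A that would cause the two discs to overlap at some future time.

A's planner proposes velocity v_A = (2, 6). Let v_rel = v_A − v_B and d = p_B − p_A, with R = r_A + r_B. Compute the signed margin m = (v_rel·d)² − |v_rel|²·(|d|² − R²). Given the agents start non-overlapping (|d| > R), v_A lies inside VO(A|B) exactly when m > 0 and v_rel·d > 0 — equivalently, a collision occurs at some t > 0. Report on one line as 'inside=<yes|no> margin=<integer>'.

d = (-11, -20),  |d|² = 521;  R = 8+1 = 9,  c = 521−9² = 440
v_rel = (6, 14),  |v_rel|² = 232;  v_rel·d = (6)·(-11) + (14)·(-20) = -346
232·t² + 692·t + 440 = 0  ⇒  m = (-346)² − 232·440 = 17636
m = 17636 > 0,  v_rel·d = -346 < 0  ⇒  outside

inside=no margin=17636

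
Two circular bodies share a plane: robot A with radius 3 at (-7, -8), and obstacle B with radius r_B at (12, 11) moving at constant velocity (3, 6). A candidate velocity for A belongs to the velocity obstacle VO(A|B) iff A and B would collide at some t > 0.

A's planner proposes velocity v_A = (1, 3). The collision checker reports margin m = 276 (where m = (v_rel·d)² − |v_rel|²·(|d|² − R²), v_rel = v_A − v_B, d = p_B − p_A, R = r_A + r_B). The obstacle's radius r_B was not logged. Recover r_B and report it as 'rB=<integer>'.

m = 276
d = (19, 19);  v_rel = (-2, -3),  |v_rel|² = 13
v_rel×d = (-2)·(19) − (-3)·(19) = 19
since m = R²·13 − 19²:  R² = (361 + 276) / 13 = 49
R = √49 = 7  ⇒  r_B = 7 − 3 = 4

rB=4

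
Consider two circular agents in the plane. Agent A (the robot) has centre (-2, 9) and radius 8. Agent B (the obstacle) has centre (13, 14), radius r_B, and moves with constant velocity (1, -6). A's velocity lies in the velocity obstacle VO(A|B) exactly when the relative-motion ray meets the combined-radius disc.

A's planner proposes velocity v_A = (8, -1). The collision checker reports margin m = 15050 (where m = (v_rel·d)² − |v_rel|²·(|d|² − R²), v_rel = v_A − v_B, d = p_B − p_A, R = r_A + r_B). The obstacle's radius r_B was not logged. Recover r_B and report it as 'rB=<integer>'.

m = 15050
d = (15, 5);  v_rel = (7, 5),  |v_rel|² = 74
v_rel×d = (7)·(5) − (5)·(15) = -40
since m = R²·74 − (-40)²:  R² = (1600 + 15050) / 74 = 225
R = √225 = 15  ⇒  r_B = 15 − 8 = 7

rB=7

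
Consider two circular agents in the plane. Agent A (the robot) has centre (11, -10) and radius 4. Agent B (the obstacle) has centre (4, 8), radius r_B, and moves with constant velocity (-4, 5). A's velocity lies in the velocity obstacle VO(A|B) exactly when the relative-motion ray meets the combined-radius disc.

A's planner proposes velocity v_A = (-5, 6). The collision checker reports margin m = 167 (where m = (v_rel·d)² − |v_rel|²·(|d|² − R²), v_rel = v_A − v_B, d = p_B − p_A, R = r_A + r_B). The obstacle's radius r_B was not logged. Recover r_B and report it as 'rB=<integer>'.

m = 167
d = (-7, 18);  v_rel = (-1, 1),  |v_rel|² = 2
v_rel×d = (-1)·(18) − (1)·(-7) = -11
since m = R²·2 − (-11)²:  R² = (121 + 167) / 2 = 144
R = √144 = 12  ⇒  r_B = 12 − 4 = 8

rB=8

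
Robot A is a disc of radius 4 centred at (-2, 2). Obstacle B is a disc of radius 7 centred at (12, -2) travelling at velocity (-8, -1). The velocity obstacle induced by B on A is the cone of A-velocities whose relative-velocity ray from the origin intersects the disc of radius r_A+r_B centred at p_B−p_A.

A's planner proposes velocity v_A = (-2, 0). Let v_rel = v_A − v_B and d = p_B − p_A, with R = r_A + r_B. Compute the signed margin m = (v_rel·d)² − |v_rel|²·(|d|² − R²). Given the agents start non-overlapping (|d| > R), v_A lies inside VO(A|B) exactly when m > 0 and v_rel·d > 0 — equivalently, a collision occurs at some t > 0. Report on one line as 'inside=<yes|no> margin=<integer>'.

d = (14, -4),  |d|² = 212;  R = 4+7 = 11,  c = 212−11² = 91
v_rel = (6, 1),  |v_rel|² = 37;  v_rel·d = (6)·(14) + (1)·(-4) = 80
37·t² − 160·t + 91 = 0  ⇒  m = 80² − 37·91 = 3033
m = 3033 > 0,  v_rel·d = 80 > 0  ⇒  inside

inside=yes margin=3033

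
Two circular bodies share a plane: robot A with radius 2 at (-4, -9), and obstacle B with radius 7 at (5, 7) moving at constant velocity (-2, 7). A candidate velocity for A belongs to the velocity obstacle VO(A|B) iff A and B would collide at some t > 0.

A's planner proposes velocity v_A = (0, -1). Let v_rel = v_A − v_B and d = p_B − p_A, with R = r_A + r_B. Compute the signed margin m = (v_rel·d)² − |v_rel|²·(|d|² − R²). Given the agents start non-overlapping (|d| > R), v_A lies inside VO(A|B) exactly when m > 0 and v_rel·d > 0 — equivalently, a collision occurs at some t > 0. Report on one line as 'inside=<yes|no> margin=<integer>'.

d = (9, 16),  |d|² = 337;  R = 2+7 = 9,  c = 337−9² = 256
v_rel = (2, -8),  |v_rel|² = 68;  v_rel·d = (2)·(9) + (-8)·(16) = -110
68·t² + 220·t + 256 = 0  ⇒  m = (-110)² − 68·256 = -5308
m = -5308 < 0,  v_rel·d = -110 < 0  ⇒  outside

inside=no margin=-5308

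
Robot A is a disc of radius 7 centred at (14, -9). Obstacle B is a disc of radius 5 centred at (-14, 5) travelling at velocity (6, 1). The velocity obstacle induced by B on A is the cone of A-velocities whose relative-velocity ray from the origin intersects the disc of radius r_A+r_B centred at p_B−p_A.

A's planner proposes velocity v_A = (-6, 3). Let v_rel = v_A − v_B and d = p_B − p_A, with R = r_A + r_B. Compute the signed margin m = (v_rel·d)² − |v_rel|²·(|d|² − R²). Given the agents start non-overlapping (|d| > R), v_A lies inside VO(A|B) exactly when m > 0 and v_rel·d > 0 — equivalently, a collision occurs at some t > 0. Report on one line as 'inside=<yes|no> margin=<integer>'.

d = (-28, 14),  |d|² = 980;  R = 7+5 = 12,  c = 980−12² = 836
v_rel = (-12, 2),  |v_rel|² = 148;  v_rel·d = (-12)·(-28) + (2)·(14) = 364
148·t² − 728·t + 836 = 0  ⇒  m = 364² − 148·836 = 8768
m = 8768 > 0,  v_rel·d = 364 > 0  ⇒  inside

inside=yes margin=8768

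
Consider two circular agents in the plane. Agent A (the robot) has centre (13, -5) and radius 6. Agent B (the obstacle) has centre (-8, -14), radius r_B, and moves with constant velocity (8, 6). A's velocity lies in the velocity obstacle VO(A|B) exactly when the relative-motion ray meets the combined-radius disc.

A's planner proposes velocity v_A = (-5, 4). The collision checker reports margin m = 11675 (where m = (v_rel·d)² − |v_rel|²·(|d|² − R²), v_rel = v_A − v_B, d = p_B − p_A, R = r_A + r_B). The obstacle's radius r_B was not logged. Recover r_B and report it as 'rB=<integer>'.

m = 11675
d = (-21, -9);  v_rel = (-13, -2),  |v_rel|² = 173
v_rel×d = (-13)·(-9) − (-2)·(-21) = 75
since m = R²·173 − 75²:  R² = (5625 + 11675) / 173 = 100
R = √100 = 10  ⇒  r_B = 10 − 6 = 4

rB=4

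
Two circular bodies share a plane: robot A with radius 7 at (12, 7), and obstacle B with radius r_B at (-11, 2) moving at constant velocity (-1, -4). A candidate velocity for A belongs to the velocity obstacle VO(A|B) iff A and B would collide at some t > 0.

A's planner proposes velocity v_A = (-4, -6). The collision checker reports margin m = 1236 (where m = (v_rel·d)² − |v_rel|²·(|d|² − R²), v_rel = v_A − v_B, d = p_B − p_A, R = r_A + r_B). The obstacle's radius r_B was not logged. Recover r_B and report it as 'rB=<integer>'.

m = 1236
d = (-23, -5);  v_rel = (-3, -2),  |v_rel|² = 13
v_rel×d = (-3)·(-5) − (-2)·(-23) = -31
since m = R²·13 − (-31)²:  R² = (961 + 1236) / 13 = 169
R = √169 = 13  ⇒  r_B = 13 − 7 = 6

rB=6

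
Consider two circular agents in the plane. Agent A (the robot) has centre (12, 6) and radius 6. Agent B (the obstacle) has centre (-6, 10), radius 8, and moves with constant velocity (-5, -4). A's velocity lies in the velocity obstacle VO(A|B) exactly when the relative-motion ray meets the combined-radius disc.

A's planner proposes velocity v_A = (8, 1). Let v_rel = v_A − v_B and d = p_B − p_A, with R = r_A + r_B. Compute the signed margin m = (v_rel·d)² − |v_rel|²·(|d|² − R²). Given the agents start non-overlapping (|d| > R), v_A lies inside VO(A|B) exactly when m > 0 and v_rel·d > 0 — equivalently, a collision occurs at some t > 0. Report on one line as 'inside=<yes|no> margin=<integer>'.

d = (-18, 4),  |d|² = 340;  R = 6+8 = 14,  c = 340−14² = 144
v_rel = (13, 5),  |v_rel|² = 194;  v_rel·d = (13)·(-18) + (5)·(4) = -214
194·t² + 428·t + 144 = 0  ⇒  m = (-214)² − 194·144 = 17860
m = 17860 > 0,  v_rel·d = -214 < 0  ⇒  outside

inside=no margin=17860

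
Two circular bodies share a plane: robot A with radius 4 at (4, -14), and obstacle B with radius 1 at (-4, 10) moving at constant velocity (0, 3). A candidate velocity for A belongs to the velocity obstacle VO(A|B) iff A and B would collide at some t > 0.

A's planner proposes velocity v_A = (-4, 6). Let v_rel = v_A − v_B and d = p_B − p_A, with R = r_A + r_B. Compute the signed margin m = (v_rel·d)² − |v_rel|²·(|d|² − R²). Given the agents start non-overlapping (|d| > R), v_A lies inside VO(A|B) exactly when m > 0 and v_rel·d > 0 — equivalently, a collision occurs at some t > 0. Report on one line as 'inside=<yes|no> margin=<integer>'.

d = (-8, 24),  |d|² = 640;  R = 4+1 = 5,  c = 640−5² = 615
v_rel = (-4, 3),  |v_rel|² = 25;  v_rel·d = (-4)·(-8) + (3)·(24) = 104
25·t² − 208·t + 615 = 0  ⇒  m = 104² − 25·615 = -4559
m = -4559 < 0,  v_rel·d = 104 > 0  ⇒  outside

inside=no margin=-4559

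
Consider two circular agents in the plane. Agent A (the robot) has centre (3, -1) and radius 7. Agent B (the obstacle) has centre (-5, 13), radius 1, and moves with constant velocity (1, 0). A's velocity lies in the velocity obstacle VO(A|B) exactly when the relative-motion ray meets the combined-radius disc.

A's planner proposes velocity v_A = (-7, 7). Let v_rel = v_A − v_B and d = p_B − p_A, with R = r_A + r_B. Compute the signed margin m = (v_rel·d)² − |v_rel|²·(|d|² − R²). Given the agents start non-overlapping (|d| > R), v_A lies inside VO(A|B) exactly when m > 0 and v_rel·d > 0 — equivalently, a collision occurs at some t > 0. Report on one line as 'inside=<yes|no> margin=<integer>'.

d = (-8, 14),  |d|² = 260;  R = 7+1 = 8,  c = 260−8² = 196
v_rel = (-8, 7),  |v_rel|² = 113;  v_rel·d = (-8)·(-8) + (7)·(14) = 162
113·t² − 324·t + 196 = 0  ⇒  m = 162² − 113·196 = 4096
m = 4096 > 0,  v_rel·d = 162 > 0  ⇒  inside

inside=yes margin=4096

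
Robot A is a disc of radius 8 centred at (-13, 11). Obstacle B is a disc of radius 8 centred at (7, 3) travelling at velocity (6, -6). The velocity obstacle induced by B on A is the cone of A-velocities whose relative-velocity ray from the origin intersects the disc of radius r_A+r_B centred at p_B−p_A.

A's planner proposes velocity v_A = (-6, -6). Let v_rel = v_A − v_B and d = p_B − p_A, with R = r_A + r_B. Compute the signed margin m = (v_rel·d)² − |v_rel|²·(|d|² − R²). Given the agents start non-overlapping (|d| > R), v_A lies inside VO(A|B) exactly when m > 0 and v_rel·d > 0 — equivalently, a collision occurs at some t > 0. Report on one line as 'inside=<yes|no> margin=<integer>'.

d = (20, -8),  |d|² = 464;  R = 8+8 = 16,  c = 464−16² = 208
v_rel = (-12, 0),  |v_rel|² = 144;  v_rel·d = (-12)·(20) + (0)·(-8) = -240
144·t² + 480·t + 208 = 0  ⇒  m = (-240)² − 144·208 = 27648
m = 27648 > 0,  v_rel·d = -240 < 0  ⇒  outside

inside=no margin=27648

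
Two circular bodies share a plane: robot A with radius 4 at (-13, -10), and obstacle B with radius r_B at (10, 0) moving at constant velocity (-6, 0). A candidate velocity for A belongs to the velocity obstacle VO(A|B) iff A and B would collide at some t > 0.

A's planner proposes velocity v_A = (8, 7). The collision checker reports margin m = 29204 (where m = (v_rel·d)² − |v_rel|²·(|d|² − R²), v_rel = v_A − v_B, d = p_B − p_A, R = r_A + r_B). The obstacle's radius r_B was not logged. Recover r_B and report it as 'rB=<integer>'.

m = 29204
d = (23, 10);  v_rel = (14, 7),  |v_rel|² = 245
v_rel×d = (14)·(10) − (7)·(23) = -21
since m = R²·245 − (-21)²:  R² = (441 + 29204) / 245 = 121
R = √121 = 11  ⇒  r_B = 11 − 4 = 7

rB=7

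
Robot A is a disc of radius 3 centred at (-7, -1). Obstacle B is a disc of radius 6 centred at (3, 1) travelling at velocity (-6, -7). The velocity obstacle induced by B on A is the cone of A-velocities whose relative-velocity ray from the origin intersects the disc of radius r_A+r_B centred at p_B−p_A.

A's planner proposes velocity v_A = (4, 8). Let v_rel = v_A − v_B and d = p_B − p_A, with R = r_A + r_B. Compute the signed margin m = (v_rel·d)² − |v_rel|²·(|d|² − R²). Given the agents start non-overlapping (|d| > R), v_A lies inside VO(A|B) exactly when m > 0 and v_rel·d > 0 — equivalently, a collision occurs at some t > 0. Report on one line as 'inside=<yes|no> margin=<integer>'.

d = (10, 2),  |d|² = 104;  R = 3+6 = 9,  c = 104−9² = 23
v_rel = (10, 15),  |v_rel|² = 325;  v_rel·d = (10)·(10) + (15)·(2) = 130
325·t² − 260·t + 23 = 0  ⇒  m = 130² − 325·23 = 9425
m = 9425 > 0,  v_rel·d = 130 > 0  ⇒  inside

inside=yes margin=9425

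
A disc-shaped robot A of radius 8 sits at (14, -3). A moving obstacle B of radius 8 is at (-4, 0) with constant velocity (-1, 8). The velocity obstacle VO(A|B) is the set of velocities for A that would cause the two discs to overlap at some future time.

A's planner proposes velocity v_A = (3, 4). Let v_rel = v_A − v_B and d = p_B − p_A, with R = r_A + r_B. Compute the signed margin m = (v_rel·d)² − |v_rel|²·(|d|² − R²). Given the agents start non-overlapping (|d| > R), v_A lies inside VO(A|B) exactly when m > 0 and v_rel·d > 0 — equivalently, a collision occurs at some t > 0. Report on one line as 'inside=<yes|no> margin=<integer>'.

d = (-18, 3),  |d|² = 333;  R = 8+8 = 16,  c = 333−16² = 77
v_rel = (4, -4),  |v_rel|² = 32;  v_rel·d = (4)·(-18) + (-4)·(3) = -84
32·t² + 168·t + 77 = 0  ⇒  m = (-84)² − 32·77 = 4592
m = 4592 > 0,  v_rel·d = -84 < 0  ⇒  outside

inside=no margin=4592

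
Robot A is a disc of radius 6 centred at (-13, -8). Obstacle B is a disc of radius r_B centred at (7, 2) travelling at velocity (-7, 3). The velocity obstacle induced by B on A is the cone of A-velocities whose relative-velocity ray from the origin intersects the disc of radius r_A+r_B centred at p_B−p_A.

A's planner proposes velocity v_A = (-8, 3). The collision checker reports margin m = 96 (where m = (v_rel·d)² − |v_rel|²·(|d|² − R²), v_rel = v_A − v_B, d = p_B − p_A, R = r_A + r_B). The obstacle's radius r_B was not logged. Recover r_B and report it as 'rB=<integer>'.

m = 96
d = (20, 10);  v_rel = (-1, 0),  |v_rel|² = 1
v_rel×d = (-1)·(10) − (0)·(20) = -10
since m = R²·1 − (-10)²:  R² = (100 + 96) / 1 = 196
R = √196 = 14  ⇒  r_B = 14 − 6 = 8

rB=8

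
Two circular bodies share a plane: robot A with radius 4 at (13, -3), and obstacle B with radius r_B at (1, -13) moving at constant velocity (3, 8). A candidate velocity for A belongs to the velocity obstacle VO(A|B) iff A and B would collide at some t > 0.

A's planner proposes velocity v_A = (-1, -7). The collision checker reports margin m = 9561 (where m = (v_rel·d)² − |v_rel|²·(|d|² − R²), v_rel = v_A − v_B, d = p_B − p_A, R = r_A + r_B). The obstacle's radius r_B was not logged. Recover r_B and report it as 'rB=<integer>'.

m = 9561
d = (-12, -10);  v_rel = (-4, -15),  |v_rel|² = 241
v_rel×d = (-4)·(-10) − (-15)·(-12) = -140
since m = R²·241 − (-140)²:  R² = (19600 + 9561) / 241 = 121
R = √121 = 11  ⇒  r_B = 11 − 4 = 7

rB=7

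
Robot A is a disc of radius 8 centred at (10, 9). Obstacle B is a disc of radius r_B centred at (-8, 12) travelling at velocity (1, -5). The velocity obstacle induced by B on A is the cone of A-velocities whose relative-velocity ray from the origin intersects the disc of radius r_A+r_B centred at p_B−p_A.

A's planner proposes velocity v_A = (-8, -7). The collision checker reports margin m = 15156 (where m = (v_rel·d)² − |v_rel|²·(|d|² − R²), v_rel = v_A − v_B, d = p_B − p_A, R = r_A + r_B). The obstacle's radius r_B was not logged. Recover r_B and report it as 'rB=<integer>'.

m = 15156
d = (-18, 3);  v_rel = (-9, -2),  |v_rel|² = 85
v_rel×d = (-9)·(3) − (-2)·(-18) = -63
since m = R²·85 − (-63)²:  R² = (3969 + 15156) / 85 = 225
R = √225 = 15  ⇒  r_B = 15 − 8 = 7

rB=7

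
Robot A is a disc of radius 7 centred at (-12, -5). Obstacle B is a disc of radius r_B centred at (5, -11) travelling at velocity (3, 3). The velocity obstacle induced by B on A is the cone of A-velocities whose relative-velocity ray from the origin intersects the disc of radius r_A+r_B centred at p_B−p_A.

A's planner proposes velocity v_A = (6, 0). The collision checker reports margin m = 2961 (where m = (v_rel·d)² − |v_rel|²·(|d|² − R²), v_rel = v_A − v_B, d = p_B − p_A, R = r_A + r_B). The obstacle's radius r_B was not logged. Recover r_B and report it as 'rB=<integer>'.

m = 2961
d = (17, -6);  v_rel = (3, -3),  |v_rel|² = 18
v_rel×d = (3)·(-6) − (-3)·(17) = 33
since m = R²·18 − 33²:  R² = (1089 + 2961) / 18 = 225
R = √225 = 15  ⇒  r_B = 15 − 7 = 8

rB=8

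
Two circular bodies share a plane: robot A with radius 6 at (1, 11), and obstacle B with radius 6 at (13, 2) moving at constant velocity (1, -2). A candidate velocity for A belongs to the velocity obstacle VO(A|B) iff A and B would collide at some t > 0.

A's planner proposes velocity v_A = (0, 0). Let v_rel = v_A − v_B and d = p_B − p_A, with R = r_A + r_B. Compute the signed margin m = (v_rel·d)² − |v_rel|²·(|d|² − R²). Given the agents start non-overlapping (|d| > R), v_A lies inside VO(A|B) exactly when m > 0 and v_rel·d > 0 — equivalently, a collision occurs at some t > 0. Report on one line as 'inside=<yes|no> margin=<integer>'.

d = (12, -9),  |d|² = 225;  R = 6+6 = 12,  c = 225−12² = 81
v_rel = (-1, 2),  |v_rel|² = 5;  v_rel·d = (-1)·(12) + (2)·(-9) = -30
5·t² + 60·t + 81 = 0  ⇒  m = (-30)² − 5·81 = 495
m = 495 > 0,  v_rel·d = -30 < 0  ⇒  outside

inside=no margin=495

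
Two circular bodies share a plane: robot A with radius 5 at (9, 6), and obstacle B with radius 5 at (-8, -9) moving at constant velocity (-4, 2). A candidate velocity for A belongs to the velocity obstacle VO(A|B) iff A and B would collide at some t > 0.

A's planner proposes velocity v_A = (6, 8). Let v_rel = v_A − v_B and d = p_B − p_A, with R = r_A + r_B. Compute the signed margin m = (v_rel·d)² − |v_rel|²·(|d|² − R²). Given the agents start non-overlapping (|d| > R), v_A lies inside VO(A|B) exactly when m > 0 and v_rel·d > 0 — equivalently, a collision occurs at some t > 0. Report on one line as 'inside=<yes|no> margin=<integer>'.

d = (-17, -15),  |d|² = 514;  R = 5+5 = 10,  c = 514−10² = 414
v_rel = (10, 6),  |v_rel|² = 136;  v_rel·d = (10)·(-17) + (6)·(-15) = -260
136·t² + 520·t + 414 = 0  ⇒  m = (-260)² − 136·414 = 11296
m = 11296 > 0,  v_rel·d = -260 < 0  ⇒  outside

inside=no margin=11296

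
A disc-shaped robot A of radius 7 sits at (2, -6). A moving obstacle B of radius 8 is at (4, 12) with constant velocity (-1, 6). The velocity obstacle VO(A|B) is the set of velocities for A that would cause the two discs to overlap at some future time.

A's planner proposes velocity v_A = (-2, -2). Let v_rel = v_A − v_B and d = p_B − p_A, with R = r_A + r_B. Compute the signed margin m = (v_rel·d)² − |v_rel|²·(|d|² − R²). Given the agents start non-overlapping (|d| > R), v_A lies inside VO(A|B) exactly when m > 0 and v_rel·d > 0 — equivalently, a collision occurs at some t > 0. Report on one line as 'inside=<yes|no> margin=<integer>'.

d = (2, 18),  |d|² = 328;  R = 7+8 = 15,  c = 328−15² = 103
v_rel = (-1, -8),  |v_rel|² = 65;  v_rel·d = (-1)·(2) + (-8)·(18) = -146
65·t² + 292·t + 103 = 0  ⇒  m = (-146)² − 65·103 = 14621
m = 14621 > 0,  v_rel·d = -146 < 0  ⇒  outside

inside=no margin=14621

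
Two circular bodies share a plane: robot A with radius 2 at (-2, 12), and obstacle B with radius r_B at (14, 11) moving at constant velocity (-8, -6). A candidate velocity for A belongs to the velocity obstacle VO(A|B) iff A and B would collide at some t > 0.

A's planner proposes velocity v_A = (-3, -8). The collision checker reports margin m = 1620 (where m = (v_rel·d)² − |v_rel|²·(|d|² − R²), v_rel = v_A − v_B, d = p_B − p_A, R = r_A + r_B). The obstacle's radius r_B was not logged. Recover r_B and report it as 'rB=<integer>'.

m = 1620
d = (16, -1);  v_rel = (5, -2),  |v_rel|² = 29
v_rel×d = (5)·(-1) − (-2)·(16) = 27
since m = R²·29 − 27²:  R² = (729 + 1620) / 29 = 81
R = √81 = 9  ⇒  r_B = 9 − 2 = 7

rB=7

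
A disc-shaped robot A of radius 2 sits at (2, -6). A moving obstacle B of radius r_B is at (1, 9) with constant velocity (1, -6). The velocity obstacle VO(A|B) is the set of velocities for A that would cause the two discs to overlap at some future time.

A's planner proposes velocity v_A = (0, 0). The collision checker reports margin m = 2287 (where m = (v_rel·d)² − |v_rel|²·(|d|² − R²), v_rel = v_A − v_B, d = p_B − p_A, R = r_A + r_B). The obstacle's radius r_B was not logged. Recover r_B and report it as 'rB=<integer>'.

m = 2287
d = (-1, 15);  v_rel = (-1, 6),  |v_rel|² = 37
v_rel×d = (-1)·(15) − (6)·(-1) = -9
since m = R²·37 − (-9)²:  R² = (81 + 2287) / 37 = 64
R = √64 = 8  ⇒  r_B = 8 − 2 = 6

rB=6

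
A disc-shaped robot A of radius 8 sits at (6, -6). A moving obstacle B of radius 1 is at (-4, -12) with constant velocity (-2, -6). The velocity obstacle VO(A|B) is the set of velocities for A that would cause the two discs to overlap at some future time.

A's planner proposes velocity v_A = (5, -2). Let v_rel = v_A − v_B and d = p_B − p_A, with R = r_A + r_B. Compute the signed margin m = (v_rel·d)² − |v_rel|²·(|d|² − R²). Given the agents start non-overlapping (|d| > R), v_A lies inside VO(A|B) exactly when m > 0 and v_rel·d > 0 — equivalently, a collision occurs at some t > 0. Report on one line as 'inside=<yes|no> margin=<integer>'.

d = (-10, -6),  |d|² = 136;  R = 8+1 = 9,  c = 136−9² = 55
v_rel = (7, 4),  |v_rel|² = 65;  v_rel·d = (7)·(-10) + (4)·(-6) = -94
65·t² + 188·t + 55 = 0  ⇒  m = (-94)² − 65·55 = 5261
m = 5261 > 0,  v_rel·d = -94 < 0  ⇒  outside

inside=no margin=5261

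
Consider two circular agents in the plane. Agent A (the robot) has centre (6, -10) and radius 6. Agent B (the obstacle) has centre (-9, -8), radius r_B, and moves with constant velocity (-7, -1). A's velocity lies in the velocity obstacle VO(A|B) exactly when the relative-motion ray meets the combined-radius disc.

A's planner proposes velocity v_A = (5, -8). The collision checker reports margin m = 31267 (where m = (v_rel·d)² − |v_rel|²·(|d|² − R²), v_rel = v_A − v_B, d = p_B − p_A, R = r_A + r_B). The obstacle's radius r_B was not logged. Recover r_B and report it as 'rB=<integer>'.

m = 31267
d = (-15, 2);  v_rel = (12, -7),  |v_rel|² = 193
v_rel×d = (12)·(2) − (-7)·(-15) = -81
since m = R²·193 − (-81)²:  R² = (6561 + 31267) / 193 = 196
R = √196 = 14  ⇒  r_B = 14 − 6 = 8

rB=8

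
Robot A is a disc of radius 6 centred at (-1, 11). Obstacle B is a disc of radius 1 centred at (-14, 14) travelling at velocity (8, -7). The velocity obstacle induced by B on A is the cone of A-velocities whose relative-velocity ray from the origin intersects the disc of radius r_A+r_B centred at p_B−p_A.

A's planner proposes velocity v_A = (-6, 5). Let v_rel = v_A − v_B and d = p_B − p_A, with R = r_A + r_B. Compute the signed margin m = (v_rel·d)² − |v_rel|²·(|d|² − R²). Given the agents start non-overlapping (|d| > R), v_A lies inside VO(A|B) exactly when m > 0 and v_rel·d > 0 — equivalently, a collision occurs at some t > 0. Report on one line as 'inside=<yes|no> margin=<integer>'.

d = (-13, 3),  |d|² = 178;  R = 6+1 = 7,  c = 178−7² = 129
v_rel = (-14, 12),  |v_rel|² = 340;  v_rel·d = (-14)·(-13) + (12)·(3) = 218
340·t² − 436·t + 129 = 0  ⇒  m = 218² − 340·129 = 3664
m = 3664 > 0,  v_rel·d = 218 > 0  ⇒  inside

inside=yes margin=3664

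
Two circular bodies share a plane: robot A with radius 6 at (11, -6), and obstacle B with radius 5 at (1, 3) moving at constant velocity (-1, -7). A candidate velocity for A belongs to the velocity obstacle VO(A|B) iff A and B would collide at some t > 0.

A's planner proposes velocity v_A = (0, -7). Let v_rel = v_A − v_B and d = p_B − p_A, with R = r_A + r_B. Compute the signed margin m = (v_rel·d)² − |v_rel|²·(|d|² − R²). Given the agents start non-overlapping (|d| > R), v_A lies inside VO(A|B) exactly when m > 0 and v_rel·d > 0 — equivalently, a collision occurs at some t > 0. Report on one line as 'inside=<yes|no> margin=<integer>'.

d = (-10, 9),  |d|² = 181;  R = 6+5 = 11,  c = 181−11² = 60
v_rel = (1, 0),  |v_rel|² = 1;  v_rel·d = (1)·(-10) + (0)·(9) = -10
1·t² + 20·t + 60 = 0  ⇒  m = (-10)² − 1·60 = 40
m = 40 > 0,  v_rel·d = -10 < 0  ⇒  outside

inside=no margin=40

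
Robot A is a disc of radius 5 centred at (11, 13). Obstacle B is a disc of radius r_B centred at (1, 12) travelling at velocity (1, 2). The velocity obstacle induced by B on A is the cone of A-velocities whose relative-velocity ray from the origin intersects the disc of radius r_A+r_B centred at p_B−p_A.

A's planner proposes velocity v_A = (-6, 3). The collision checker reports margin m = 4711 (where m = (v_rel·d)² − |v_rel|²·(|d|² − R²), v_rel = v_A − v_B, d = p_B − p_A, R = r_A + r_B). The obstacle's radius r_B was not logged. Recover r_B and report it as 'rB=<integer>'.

m = 4711
d = (-10, -1);  v_rel = (-7, 1),  |v_rel|² = 50
v_rel×d = (-7)·(-1) − (1)·(-10) = 17
since m = R²·50 − 17²:  R² = (289 + 4711) / 50 = 100
R = √100 = 10  ⇒  r_B = 10 − 5 = 5

rB=5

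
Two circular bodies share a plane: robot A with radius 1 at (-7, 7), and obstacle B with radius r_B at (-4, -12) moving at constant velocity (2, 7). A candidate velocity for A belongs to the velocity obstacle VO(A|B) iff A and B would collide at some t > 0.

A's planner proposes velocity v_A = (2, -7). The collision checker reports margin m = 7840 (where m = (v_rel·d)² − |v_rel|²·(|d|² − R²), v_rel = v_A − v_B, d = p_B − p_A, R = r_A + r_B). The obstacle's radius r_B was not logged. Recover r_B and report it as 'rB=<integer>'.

m = 7840
d = (3, -19);  v_rel = (0, -14),  |v_rel|² = 196
v_rel×d = (0)·(-19) − (-14)·(3) = 42
since m = R²·196 − 42²:  R² = (1764 + 7840) / 196 = 49
R = √49 = 7  ⇒  r_B = 7 − 1 = 6

rB=6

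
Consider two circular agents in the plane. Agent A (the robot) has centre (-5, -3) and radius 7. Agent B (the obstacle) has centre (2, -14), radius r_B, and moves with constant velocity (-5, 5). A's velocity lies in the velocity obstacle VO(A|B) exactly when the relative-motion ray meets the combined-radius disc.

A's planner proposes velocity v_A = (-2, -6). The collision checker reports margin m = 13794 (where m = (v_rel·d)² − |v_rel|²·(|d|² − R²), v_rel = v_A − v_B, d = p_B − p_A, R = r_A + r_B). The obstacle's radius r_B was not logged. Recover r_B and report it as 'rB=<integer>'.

m = 13794
d = (7, -11);  v_rel = (3, -11),  |v_rel|² = 130
v_rel×d = (3)·(-11) − (-11)·(7) = 44
since m = R²·130 − 44²:  R² = (1936 + 13794) / 130 = 121
R = √121 = 11  ⇒  r_B = 11 − 7 = 4

rB=4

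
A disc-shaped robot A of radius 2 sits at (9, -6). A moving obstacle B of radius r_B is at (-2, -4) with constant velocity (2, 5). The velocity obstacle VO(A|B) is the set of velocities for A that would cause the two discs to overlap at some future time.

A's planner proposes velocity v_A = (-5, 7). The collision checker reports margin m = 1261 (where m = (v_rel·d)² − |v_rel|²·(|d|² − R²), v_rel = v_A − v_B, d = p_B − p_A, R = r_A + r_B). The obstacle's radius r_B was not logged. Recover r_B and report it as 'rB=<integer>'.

m = 1261
d = (-11, 2);  v_rel = (-7, 2),  |v_rel|² = 53
v_rel×d = (-7)·(2) − (2)·(-11) = 8
since m = R²·53 − 8²:  R² = (64 + 1261) / 53 = 25
R = √25 = 5  ⇒  r_B = 5 − 2 = 3

rB=3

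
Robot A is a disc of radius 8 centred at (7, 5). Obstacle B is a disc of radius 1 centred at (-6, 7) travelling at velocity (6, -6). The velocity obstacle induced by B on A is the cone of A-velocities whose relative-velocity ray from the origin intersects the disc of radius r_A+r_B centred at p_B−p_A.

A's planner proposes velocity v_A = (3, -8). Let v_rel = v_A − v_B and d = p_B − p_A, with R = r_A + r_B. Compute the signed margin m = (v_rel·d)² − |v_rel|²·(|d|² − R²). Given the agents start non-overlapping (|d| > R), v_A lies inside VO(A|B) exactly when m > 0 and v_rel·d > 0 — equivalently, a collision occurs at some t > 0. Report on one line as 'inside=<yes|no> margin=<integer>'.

d = (-13, 2),  |d|² = 173;  R = 8+1 = 9,  c = 173−9² = 92
v_rel = (-3, -2),  |v_rel|² = 13;  v_rel·d = (-3)·(-13) + (-2)·(2) = 35
13·t² − 70·t + 92 = 0  ⇒  m = 35² − 13·92 = 29
m = 29 > 0,  v_rel·d = 35 > 0  ⇒  inside

inside=yes margin=29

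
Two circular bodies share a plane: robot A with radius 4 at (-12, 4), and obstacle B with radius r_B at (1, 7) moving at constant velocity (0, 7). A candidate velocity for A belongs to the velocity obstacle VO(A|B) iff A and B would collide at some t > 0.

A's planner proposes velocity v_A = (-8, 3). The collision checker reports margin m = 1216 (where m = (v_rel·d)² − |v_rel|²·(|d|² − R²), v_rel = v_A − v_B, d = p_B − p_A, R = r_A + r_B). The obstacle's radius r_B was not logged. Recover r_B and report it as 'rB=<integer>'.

m = 1216
d = (13, 3);  v_rel = (-8, -4),  |v_rel|² = 80
v_rel×d = (-8)·(3) − (-4)·(13) = 28
since m = R²·80 − 28²:  R² = (784 + 1216) / 80 = 25
R = √25 = 5  ⇒  r_B = 5 − 4 = 1

rB=1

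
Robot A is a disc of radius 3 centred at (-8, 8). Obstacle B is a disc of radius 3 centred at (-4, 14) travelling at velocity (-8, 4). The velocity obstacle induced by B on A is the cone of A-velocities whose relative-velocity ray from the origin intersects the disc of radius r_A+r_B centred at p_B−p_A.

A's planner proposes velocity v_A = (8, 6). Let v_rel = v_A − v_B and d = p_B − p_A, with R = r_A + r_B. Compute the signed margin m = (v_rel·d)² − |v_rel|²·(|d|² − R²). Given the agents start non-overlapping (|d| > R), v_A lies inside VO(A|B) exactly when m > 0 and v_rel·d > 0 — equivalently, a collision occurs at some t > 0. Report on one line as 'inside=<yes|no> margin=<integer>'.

d = (4, 6),  |d|² = 52;  R = 3+3 = 6,  c = 52−6² = 16
v_rel = (16, 2),  |v_rel|² = 260;  v_rel·d = (16)·(4) + (2)·(6) = 76
260·t² − 152·t + 16 = 0  ⇒  m = 76² − 260·16 = 1616
m = 1616 > 0,  v_rel·d = 76 > 0  ⇒  inside

inside=yes margin=1616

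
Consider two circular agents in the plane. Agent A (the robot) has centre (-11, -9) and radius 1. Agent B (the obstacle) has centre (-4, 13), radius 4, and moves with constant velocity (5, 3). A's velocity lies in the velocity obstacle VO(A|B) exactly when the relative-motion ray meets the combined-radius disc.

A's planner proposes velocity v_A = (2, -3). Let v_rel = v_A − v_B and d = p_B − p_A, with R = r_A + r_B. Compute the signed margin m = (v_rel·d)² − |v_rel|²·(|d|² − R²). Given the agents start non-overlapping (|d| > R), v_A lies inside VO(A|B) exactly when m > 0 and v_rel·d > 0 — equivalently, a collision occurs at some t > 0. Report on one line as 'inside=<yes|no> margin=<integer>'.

d = (7, 22),  |d|² = 533;  R = 1+4 = 5,  c = 533−5² = 508
v_rel = (-3, -6),  |v_rel|² = 45;  v_rel·d = (-3)·(7) + (-6)·(22) = -153
45·t² + 306·t + 508 = 0  ⇒  m = (-153)² − 45·508 = 549
m = 549 > 0,  v_rel·d = -153 < 0  ⇒  outside

inside=no margin=549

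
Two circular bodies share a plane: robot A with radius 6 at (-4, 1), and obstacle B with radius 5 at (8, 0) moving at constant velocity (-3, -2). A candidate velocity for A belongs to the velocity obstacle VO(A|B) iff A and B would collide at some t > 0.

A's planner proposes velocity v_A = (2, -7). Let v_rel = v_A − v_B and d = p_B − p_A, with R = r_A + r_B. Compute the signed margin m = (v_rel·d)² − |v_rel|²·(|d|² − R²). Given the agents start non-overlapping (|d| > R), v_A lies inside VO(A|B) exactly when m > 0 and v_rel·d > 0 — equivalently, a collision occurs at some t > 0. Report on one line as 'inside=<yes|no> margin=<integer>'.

d = (12, -1),  |d|² = 145;  R = 6+5 = 11,  c = 145−11² = 24
v_rel = (5, -5),  |v_rel|² = 50;  v_rel·d = (5)·(12) + (-5)·(-1) = 65
50·t² − 130·t + 24 = 0  ⇒  m = 65² − 50·24 = 3025
m = 3025 > 0,  v_rel·d = 65 > 0  ⇒  inside

inside=yes margin=3025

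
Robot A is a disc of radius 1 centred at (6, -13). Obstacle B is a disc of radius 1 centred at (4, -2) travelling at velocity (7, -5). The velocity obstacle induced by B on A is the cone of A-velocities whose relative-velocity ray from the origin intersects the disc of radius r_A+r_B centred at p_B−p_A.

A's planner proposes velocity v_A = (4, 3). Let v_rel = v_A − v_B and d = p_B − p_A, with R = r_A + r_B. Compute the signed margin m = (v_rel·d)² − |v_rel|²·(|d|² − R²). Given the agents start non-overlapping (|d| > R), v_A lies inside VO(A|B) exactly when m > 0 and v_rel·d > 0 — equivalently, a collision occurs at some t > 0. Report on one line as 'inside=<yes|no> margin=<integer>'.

d = (-2, 11),  |d|² = 125;  R = 1+1 = 2,  c = 125−2² = 121
v_rel = (-3, 8),  |v_rel|² = 73;  v_rel·d = (-3)·(-2) + (8)·(11) = 94
73·t² − 188·t + 121 = 0  ⇒  m = 94² − 73·121 = 3
m = 3 > 0,  v_rel·d = 94 > 0  ⇒  inside

inside=yes margin=3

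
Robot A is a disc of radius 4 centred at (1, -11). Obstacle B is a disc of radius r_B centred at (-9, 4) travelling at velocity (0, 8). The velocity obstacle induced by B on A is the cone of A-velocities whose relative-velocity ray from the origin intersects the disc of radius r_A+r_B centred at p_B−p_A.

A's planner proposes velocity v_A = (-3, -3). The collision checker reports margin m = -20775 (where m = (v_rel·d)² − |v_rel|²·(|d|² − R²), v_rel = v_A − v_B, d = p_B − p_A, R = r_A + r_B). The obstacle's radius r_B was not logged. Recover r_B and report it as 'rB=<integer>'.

m = -20775
d = (-10, 15);  v_rel = (-3, -11),  |v_rel|² = 130
v_rel×d = (-3)·(15) − (-11)·(-10) = -155
since m = R²·130 − (-155)²:  R² = (24025 + -20775) / 130 = 25
R = √25 = 5  ⇒  r_B = 5 − 4 = 1

rB=1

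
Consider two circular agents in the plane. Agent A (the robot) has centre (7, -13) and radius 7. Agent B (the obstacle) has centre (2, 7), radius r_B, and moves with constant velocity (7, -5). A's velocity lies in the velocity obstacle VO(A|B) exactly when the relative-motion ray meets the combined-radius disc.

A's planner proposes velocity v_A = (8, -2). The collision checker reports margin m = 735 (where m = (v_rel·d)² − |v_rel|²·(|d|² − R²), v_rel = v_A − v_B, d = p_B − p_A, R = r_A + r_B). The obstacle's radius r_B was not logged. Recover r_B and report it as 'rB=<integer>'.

m = 735
d = (-5, 20);  v_rel = (1, 3),  |v_rel|² = 10
v_rel×d = (1)·(20) − (3)·(-5) = 35
since m = R²·10 − 35²:  R² = (1225 + 735) / 10 = 196
R = √196 = 14  ⇒  r_B = 14 − 7 = 7

rB=7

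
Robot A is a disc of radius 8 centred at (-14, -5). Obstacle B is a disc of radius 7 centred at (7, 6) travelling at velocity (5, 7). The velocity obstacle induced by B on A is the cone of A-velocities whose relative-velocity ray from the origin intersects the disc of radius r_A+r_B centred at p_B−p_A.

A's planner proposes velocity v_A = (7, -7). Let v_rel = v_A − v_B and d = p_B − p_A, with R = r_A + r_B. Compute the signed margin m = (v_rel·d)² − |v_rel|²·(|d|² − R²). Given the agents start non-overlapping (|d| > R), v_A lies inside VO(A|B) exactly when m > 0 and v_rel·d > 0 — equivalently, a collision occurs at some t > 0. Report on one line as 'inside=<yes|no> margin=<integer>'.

d = (21, 11),  |d|² = 562;  R = 8+7 = 15,  c = 562−15² = 337
v_rel = (2, -14),  |v_rel|² = 200;  v_rel·d = (2)·(21) + (-14)·(11) = -112
200·t² + 224·t + 337 = 0  ⇒  m = (-112)² − 200·337 = -54856
m = -54856 < 0,  v_rel·d = -112 < 0  ⇒  outside

inside=no margin=-54856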